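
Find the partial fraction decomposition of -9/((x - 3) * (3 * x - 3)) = 3/(2*(x - 1)) - 3/(2*(x - 3))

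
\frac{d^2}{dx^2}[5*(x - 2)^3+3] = 30*x - 60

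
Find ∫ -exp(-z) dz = exp(-z) + C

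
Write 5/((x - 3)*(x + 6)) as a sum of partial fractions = -5/(9*(x + 6)) + 5/(9*(x - 3))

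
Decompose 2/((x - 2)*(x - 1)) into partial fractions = -2/(x - 1) + 2/(x - 2)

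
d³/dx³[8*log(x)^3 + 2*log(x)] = (48*log(x)^2 - 144*log(x) + 52)/x^3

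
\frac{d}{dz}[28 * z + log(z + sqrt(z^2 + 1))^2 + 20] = (28*z^2 + 28*z*sqrt(z^2 + 1) + 2*z*log(z + sqrt(z^2 + 1)) + 2*sqrt(z^2 + 1)*log(z + sqrt(z^2 + 1)) + 28)/(z^2 + z*sqrt(z^2 + 1) + 1)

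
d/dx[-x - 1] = -1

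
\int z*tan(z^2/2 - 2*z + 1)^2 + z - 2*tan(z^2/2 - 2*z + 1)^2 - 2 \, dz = tan((z - 2)^2/2 - 1) + C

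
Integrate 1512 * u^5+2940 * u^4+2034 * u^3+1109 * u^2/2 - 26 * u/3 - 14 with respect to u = 252*u^6 + 588*u^5 + 1017*u^4/2 + 1109*u^3/6 - 13*u^2/3 - 14*u + C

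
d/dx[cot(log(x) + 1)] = -1/(x*sin(log(x) + 1)^2)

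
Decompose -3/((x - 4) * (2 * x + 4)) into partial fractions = 1/(4*(x + 2)) - 1/(4*(x - 4))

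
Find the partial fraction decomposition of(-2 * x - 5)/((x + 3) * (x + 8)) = -11/(5*(x + 8)) + 1/(5*(x + 3))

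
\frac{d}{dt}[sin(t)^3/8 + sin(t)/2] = (7 - 3*cos(t)^2)*cos(t)/8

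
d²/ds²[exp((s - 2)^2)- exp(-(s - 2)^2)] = (4*s^2*exp(2*s^2 - 8*s + 8) - 4*s^2 - 16*s*exp(2*s^2 - 8*s + 8) + 16*s + 18*exp(2*s^2 - 8*s + 8) - 14)*exp(-s^2 + 4*s - 4)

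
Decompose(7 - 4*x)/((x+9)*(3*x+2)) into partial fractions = 29/(25*(3*x + 2)) - 43/(25*(x + 9))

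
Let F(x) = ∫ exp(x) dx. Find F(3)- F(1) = -E + exp(3)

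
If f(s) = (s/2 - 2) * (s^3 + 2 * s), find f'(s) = 2*s^3 - 6*s^2 + 2*s - 4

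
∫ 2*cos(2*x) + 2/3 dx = 2*x/3 + sin(2*x) + C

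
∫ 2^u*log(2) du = 2^u + C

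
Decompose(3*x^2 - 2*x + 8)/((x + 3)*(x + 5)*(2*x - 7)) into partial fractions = 151/(221*(2*x - 7)) + 93/(34*(x + 5)) - 41/(26*(x + 3))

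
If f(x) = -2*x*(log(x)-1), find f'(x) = -2*log(x)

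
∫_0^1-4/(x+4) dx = -4*log(5) + 8*log(2)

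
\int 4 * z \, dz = 2*z^2 + C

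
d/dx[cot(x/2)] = -1/(2*sin(x/2)^2)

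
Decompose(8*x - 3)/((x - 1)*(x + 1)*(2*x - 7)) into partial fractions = 20/(9*(2*x - 7)) - 11/(18*(x + 1)) - 1/(2*(x - 1))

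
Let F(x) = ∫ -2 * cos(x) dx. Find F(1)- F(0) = -2*sin(1)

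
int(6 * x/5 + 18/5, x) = 3*x^2/5 + 18*x/5 + C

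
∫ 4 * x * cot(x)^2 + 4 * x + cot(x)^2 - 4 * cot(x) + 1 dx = (-4*x - 1)*cot(x) + C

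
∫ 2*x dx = x^2 + C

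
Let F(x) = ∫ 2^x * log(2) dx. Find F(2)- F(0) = 3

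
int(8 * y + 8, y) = 4*y^2 + 8*y + C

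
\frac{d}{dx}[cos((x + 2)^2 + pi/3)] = -2*(x + 2)*sin(x^2 + 4*x + pi/3 + 4)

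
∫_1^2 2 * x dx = 3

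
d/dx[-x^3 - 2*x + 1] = -3*x^2 - 2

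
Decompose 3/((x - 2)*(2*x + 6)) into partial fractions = -3/(10*(x + 3)) + 3/(10*(x - 2))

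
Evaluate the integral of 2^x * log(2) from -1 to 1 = 3/2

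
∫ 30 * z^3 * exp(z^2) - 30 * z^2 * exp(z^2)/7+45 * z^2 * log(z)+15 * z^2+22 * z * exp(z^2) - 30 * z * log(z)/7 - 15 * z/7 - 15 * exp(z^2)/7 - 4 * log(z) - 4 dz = -(z*log(z) + exp(z^2))*(-105*z^2 + 15*z + 28)/7 + C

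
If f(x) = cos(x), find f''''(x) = cos(x)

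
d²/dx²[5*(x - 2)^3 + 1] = 30*x - 60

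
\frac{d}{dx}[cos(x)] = -sin(x)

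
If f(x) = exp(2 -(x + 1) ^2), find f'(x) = (-2*x - 2)*exp(-x^2 - 2*x + 1)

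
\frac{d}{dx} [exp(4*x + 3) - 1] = 4*exp(4*x + 3)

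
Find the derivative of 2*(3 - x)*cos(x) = 2*x*sin(x) - 6*sin(x) - 2*cos(x)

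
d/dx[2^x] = 2^x*log(2)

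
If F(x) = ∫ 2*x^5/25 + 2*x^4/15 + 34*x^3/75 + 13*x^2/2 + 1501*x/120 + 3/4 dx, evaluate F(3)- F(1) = 9982/75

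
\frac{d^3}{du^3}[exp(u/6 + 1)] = exp(u/6 + 1)/216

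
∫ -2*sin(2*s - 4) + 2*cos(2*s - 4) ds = sin(2*s - 4) + cos(2*s - 4) + C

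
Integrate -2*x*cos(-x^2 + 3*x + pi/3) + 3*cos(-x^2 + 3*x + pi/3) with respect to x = sin(-x^2 + 3*x + pi/3) + C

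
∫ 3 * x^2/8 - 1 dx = x^3/8 - x + C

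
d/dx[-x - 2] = -1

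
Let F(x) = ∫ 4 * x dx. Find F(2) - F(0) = 8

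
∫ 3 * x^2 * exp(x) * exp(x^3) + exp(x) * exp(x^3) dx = exp(x*(x^2 + 1)) + C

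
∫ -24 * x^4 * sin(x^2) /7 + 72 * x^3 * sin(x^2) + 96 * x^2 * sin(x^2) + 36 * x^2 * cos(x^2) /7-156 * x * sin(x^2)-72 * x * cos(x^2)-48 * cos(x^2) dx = (12*x^3/7 - 36*x^2 - 48*x + 78)*cos(x^2) + C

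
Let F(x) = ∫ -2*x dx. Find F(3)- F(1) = -8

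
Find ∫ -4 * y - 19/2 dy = -2*y^2 - 19*y/2 + C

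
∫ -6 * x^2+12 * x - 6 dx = -2*x^3 + 6*x^2 - 6*x + C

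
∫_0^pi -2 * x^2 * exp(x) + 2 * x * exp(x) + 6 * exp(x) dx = 2*(-pi^2 + 3*pi)*exp(pi)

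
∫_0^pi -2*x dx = -pi^2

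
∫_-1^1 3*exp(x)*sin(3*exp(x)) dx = -cos(3*E) + cos(3*exp(-1))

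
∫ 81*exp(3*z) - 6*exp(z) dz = (27*exp(2*z) - 6)*exp(z) + C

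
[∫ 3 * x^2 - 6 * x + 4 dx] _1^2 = 2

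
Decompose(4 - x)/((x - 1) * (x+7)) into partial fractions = -11/(8*(x + 7)) + 3/(8*(x - 1))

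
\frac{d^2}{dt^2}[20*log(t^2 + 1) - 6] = (40 - 40*t^2)/(t^4 + 2*t^2 + 1)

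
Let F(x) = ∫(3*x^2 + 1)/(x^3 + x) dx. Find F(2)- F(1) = -log(4) + log(20)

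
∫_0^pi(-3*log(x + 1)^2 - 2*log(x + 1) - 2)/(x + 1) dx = -log(1 + pi)^3 - 2*log(1 + pi) - log(1 + pi)^2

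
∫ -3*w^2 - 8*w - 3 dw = -w^3 - 4*w^2 - 3*w + C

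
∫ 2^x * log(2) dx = 2^x + C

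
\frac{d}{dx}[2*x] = 2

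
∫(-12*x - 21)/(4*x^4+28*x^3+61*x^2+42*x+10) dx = 3*acot(2*x^2 + 7*x + 3) + C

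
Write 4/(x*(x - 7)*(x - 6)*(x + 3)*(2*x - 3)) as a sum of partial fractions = 64/(2673*(2*x - 3)) + 2/(1215*(x + 3)) - 2/(243*(x - 6)) + 2/(385*(x - 7)) - 2/(189*x)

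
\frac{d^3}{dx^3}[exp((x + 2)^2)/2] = 4*x^3*exp(x^2 + 4*x + 4) + 24*x^2*exp(x^2 + 4*x + 4) + 54*x*exp(x^2 + 4*x + 4) + 44*exp(x^2 + 4*x + 4)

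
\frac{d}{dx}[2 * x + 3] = 2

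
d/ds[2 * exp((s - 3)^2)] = 4*s*exp(s^2 - 6*s + 9) - 12*exp(s^2 - 6*s + 9)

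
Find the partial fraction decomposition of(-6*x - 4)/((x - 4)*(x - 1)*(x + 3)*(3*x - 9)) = -1/(36*(x + 3)) - 5/(36*(x - 1)) + 11/(18*(x - 3)) - 4/(9*(x - 4))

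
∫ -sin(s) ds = cos(s) + C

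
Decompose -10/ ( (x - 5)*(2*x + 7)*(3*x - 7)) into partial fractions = 9/(28*(3*x - 7)) - 8/(119*(2*x + 7)) - 5/(68*(x - 5))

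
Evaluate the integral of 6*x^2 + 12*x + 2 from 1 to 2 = 34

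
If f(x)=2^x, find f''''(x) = 2^x*log(2)^4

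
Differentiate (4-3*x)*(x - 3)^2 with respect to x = -9*x^2 + 44*x - 51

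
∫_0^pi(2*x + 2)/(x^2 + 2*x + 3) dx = -log(9) + log(6 + 3*(1 + pi)^2)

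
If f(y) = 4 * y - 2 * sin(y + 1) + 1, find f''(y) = 2*sin(y + 1)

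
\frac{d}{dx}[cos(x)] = -sin(x)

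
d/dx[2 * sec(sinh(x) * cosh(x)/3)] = 2*sin(sinh(x)*cosh(x)/3)*cosh(2*x)/(3*cos(sinh(x)*cosh(x)/3)^2)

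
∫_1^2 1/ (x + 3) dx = -log(12) + log(15)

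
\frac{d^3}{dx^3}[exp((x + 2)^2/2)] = x^3*exp(x^2/2 + 2*x + 2) + 6*x^2*exp(x^2/2 + 2*x + 2) + 15*x*exp(x^2/2 + 2*x + 2) + 14*exp(x^2/2 + 2*x + 2)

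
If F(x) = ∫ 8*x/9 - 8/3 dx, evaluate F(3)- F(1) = -16/9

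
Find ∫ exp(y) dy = exp(y) + C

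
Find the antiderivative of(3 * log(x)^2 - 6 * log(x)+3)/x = (log(x) - 1)^3 + C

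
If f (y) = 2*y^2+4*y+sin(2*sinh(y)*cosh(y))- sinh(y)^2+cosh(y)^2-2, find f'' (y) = -4*(cosh(2*y) - 1)^2*sin(2*sinh(y)*cosh(y)) - 8*sin(2*sinh(y)*cosh(y))*cosh(2*y) + 4*sin(2*sinh(y)*cosh(y)) + 4*cos(2*sinh(y)*cosh(y))*sinh(2*y) + 4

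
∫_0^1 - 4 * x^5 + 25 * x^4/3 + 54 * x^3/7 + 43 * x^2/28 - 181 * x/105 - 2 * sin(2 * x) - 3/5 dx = cos(2) + 137/140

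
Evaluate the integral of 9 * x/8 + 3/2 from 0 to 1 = 33/16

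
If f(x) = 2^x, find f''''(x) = 2^x*log(2)^4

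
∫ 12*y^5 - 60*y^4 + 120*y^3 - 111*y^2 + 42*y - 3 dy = 2*y^6 - 12*y^5 + 30*y^4 - 37*y^3 + 21*y^2 - 3*y + C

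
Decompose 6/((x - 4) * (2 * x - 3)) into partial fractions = -12/(5*(2*x - 3)) + 6/(5*(x - 4))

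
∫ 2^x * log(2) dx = 2^x + C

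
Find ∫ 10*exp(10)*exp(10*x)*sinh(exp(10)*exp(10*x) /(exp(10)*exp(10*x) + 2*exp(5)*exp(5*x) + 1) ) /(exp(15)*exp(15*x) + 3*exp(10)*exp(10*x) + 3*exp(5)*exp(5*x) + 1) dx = cosh(exp(10*x + 10)/(exp(5*x + 5) + 1)^2) + C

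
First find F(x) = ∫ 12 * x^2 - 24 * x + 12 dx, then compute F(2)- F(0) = 8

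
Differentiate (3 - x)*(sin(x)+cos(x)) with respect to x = x*sin(x) - x*cos(x) - 4*sin(x) + 2*cos(x)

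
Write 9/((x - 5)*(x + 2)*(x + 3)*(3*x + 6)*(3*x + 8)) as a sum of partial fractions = -243/(92*(3*x + 8)) + 3/(8*(x + 3)) + 99/(196*(x + 2)) - 3/(14*(x + 2)^2) + 3/(9016*(x - 5))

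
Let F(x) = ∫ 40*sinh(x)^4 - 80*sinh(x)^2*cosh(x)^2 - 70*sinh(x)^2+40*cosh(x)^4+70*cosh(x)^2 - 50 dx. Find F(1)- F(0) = 60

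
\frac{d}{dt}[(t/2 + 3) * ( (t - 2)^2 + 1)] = 3*t^2/2 + 2*t - 19/2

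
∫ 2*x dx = x^2 + C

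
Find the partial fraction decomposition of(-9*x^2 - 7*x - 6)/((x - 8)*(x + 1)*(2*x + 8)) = -61/(36*(x + 4)) + 4/(27*(x + 1)) - 319/(108*(x - 8))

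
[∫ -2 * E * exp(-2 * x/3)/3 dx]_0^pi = -E + exp(1 - 2*pi/3)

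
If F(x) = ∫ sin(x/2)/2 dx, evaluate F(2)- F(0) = 1 - cos(1)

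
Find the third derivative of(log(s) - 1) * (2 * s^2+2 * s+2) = (4*s^2 - 2*s + 4)/s^3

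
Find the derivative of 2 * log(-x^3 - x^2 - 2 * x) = (6*x^2 + 4*x + 4)/(x^3 + x^2 + 2*x)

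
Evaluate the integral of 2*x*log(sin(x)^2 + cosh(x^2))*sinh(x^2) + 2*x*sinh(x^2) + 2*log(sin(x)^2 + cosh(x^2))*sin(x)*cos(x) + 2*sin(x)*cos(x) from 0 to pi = log(cosh(pi^2))*cosh(pi^2)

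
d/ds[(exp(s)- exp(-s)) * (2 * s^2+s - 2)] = (2*s^2*exp(2*s) + 2*s^2 + 5*s*exp(2*s) - 3*s - exp(2*s) - 3)*exp(-s)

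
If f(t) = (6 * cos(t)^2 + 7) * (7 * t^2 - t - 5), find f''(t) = -84*t^2*cos(2*t) - 168*t*sin(2*t) + 12*t*cos(2*t) + 12*sin(2*t) + 102*cos(2*t) + 140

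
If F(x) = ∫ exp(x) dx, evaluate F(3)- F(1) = -E + exp(3)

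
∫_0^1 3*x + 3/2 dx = 3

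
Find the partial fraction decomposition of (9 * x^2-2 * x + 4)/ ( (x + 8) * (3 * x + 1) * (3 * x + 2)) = -14/(11*(3*x + 2)) + 17/(23*(3*x + 1)) + 298/(253*(x + 8))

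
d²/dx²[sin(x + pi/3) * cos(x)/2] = -sin(2*x + pi/3)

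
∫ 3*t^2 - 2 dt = t^3 - 2*t + C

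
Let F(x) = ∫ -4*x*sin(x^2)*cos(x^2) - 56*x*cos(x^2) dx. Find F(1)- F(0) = -(sin(1) + 28)*sin(1)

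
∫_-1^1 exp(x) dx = E - exp(-1)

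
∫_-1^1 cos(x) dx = 2*sin(1)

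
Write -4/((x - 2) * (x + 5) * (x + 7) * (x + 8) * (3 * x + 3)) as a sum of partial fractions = -2/(315*(x + 8)) + 1/(81*(x + 7)) - 1/(126*(x + 5)) + 1/(378*(x + 1)) - 2/(2835*(x - 2))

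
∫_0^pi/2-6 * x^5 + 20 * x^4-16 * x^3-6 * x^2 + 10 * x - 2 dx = (-1 + pi/2)^3*(-pi^3/8 + pi^2/4 + pi)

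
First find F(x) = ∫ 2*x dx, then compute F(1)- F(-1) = 0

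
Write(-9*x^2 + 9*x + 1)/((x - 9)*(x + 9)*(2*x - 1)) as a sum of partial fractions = -13/(323*(2*x - 1)) - 809/(342*(x + 9)) - 647/(306*(x - 9))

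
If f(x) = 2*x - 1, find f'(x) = 2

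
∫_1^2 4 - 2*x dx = 1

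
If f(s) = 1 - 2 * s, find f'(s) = -2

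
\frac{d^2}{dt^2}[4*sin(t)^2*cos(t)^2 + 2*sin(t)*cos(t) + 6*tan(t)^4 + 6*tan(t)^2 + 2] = 16*(1 - cos(2*t))^2 - 4*sin(2*t) + 32*cos(2*t) + 120*tan(t)^6 + 228*tan(t)^4 + 120*tan(t)^2 - 12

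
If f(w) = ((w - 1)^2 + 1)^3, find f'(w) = 6*w^5 - 30*w^4 + 72*w^3 - 96*w^2 + 72*w - 24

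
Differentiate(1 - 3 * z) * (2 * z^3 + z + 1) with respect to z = -24*z^3 + 6*z^2 - 6*z - 2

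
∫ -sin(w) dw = cos(w) + C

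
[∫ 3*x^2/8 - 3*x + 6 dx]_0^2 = 7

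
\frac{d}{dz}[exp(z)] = exp(z)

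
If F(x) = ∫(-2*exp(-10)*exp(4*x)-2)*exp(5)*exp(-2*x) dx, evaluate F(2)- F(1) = -exp(3) - exp(-1) + exp(-3) + E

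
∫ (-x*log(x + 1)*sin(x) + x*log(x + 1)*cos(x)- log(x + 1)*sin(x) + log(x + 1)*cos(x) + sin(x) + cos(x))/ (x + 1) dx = sqrt(2)*log(x + 1)*sin(x + pi/4) + C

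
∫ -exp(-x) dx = exp(-x) + C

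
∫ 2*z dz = z^2 + C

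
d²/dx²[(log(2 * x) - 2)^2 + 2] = (-2*log(x) - 2*log(2) + 6)/x^2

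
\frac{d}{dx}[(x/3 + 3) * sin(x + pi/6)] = x*cos(x + pi/6)/3 + sin(x + pi/6)/3 + 3*cos(x + pi/6)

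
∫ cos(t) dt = sin(t) + C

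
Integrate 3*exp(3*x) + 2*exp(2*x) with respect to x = (exp(x) + 1)*exp(2*x) + C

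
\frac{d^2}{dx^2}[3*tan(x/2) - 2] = 3*sin(x/2)/(2*cos(x/2)^3)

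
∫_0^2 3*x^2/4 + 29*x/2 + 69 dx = 169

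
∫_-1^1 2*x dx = 0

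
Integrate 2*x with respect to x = x^2 + C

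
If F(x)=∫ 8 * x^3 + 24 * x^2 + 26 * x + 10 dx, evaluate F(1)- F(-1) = 36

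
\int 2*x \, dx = x^2 + C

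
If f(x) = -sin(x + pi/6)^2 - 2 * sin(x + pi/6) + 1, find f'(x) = -sin(2*x + pi/3) - 2*cos(x + pi/6)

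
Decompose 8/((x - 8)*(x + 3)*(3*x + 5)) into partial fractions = -18/(29*(3*x + 5)) + 2/(11*(x + 3)) + 8/(319*(x - 8))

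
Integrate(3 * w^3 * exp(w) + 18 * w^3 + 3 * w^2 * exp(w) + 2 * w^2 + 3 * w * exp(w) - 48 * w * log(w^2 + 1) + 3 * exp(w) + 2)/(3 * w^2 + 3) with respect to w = 3*w^2 + w*exp(w) + 2*w/3 - 4*log(w^2 + 1)^2 - 3*log(w^2 + 1) + C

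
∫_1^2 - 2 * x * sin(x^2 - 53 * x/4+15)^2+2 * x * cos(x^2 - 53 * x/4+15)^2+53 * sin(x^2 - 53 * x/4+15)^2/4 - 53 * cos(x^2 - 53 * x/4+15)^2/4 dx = -sin(15)/2 - sin(11/2)/2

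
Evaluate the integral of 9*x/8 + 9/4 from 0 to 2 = 27/4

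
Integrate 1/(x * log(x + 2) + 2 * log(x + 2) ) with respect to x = log(2*log(x + 2)) + C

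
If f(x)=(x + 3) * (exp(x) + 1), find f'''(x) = x*exp(x) + 6*exp(x)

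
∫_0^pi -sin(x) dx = -2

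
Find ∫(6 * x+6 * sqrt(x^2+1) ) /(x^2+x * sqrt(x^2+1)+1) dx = 6*log(x + sqrt(x^2 + 1)) + C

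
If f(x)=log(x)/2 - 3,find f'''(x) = x^(-3)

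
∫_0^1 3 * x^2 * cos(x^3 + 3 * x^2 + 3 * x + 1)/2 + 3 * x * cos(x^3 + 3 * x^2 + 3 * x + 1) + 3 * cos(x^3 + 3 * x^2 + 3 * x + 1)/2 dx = -sin(1)/2 + sin(8)/2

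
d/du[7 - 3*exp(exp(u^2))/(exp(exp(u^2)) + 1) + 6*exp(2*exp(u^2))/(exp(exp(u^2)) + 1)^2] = (-6*u*exp(u^2 + exp(u^2)) + 18*u*exp(u^2 + 2*exp(u^2)))/(exp(3*exp(u^2)) + 3*exp(2*exp(u^2)) + 3*exp(exp(u^2)) + 1)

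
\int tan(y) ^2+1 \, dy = tan(y) + C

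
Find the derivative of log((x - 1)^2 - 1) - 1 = (2*x - 2)/(x^2 - 2*x)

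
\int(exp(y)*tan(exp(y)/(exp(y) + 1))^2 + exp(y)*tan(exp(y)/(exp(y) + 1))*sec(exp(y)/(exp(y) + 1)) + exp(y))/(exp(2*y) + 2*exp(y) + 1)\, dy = tan(exp(y)/(exp(y) + 1)) + sec(exp(y)/(exp(y) + 1)) + C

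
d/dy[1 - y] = -1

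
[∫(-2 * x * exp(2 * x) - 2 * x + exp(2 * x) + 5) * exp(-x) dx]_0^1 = E - exp(-1)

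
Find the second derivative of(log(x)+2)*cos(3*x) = -(9*x^2*log(x)*cos(3*x) + 18*x^2*cos(3*x) + 6*x*sin(3*x) + cos(3*x))/x^2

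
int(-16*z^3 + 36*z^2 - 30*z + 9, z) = -4*z^4 + 12*z^3 - 15*z^2 + 9*z + C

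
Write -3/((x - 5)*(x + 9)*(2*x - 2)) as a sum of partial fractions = -3/(280*(x + 9)) + 3/(80*(x - 1)) - 3/(112*(x - 5))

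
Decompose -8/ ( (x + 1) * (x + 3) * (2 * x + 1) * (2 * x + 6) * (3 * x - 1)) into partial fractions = -81/(500*(3*x - 1)) + 64/(125*(2*x + 1)) + 6/(125*(x + 3)) + 1/(25*(x + 3)^2) - 1/(4*(x + 1))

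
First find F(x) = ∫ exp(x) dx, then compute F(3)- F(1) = -E + exp(3)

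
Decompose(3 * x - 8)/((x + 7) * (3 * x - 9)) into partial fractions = 29/(30*(x + 7)) + 1/(30*(x - 3))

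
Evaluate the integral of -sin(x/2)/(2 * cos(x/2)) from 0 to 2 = log(cos(1))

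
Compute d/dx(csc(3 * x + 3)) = -3*cot(3*x + 3)*csc(3*x + 3)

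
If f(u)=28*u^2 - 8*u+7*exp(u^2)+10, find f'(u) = 14*u*exp(u^2) + 56*u - 8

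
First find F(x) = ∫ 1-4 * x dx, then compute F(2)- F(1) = -5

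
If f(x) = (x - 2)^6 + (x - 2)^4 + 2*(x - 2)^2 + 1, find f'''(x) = 120*x^3 - 720*x^2 + 1464*x - 1008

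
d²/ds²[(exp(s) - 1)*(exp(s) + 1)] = 4*exp(2*s)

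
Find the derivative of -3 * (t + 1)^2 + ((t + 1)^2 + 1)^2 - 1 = 4*t^3 + 12*t^2 + 10*t + 2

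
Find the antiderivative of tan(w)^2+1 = tan(w) + C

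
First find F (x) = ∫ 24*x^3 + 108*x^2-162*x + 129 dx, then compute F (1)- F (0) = 90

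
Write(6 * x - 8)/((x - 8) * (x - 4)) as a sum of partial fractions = -4/(x - 4) + 10/(x - 8)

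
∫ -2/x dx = -2*log(x) + C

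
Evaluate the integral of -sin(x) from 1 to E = cos(E) - cos(1)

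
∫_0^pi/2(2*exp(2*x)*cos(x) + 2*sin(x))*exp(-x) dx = -exp(-pi/2) + exp(pi/2)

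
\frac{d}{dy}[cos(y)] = -sin(y)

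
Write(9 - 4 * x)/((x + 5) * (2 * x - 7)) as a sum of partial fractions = -10/(17*(2*x - 7)) - 29/(17*(x + 5))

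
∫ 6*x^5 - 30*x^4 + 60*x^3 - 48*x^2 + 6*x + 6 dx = x^6 - 6*x^5 + 15*x^4 - 16*x^3 + 3*x^2 + 6*x + C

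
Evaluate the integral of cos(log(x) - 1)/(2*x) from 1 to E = sin(1)/2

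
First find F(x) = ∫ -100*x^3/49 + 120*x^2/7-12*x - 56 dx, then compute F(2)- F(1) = -2041/49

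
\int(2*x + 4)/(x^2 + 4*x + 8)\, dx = log((x + 2)^2 + 4) + C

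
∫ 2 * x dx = x^2 + C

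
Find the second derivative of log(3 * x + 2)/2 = -9/(18*x^2 + 24*x + 8)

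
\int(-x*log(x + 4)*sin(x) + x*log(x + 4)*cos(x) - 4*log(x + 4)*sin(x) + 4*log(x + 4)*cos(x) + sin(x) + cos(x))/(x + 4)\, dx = sqrt(2)*log(x + 4)*sin(x + pi/4) + C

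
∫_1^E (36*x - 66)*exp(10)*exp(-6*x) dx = -4*exp(4) + (10 - 6*E)*exp(10 - 6*E)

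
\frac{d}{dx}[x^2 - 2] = 2*x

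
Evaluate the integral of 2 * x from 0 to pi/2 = pi^2/4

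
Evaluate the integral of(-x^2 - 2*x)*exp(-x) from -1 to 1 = -E + 9*exp(-1)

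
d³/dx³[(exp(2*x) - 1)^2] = 64*exp(4*x) - 16*exp(2*x)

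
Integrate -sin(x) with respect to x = cos(x) + C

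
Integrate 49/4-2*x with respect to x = -x^2 + 49*x/4 + C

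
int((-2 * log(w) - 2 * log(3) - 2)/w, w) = (-log(3*w) - 2)*log(3*w) + C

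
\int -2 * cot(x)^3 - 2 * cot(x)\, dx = cot(x)^2 + C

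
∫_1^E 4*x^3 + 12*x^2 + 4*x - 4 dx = -4 + (-exp(2) - 2*E + 1)^2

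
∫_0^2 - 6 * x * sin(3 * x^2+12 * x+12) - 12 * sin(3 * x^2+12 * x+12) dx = -cos(12) + cos(48)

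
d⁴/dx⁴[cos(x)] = cos(x)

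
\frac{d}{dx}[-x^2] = -2*x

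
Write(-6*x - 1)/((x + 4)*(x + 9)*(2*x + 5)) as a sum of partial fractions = 56/(39*(2*x + 5)) + 53/(65*(x + 9)) - 23/(15*(x + 4))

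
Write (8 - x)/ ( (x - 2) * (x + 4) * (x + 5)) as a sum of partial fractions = 13/(7*(x + 5)) - 2/(x + 4) + 1/(7*(x - 2))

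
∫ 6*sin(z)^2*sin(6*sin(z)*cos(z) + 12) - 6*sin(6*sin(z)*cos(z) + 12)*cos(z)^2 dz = cos(3*sin(2*z) + 12) + C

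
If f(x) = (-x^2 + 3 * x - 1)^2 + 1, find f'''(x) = 24*x - 36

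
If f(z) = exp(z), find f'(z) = exp(z)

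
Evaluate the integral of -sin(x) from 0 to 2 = -1 + cos(2)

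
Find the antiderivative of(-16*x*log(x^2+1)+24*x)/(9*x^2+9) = 4*(3 - log(x^2 + 1))*log(x^2 + 1)/9 + C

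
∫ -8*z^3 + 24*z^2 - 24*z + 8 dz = -2*z^4 + 8*z^3 - 12*z^2 + 8*z + C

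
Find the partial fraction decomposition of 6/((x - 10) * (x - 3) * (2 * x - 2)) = 1/(6*(x - 1)) - 3/(14*(x - 3)) + 1/(21*(x - 10))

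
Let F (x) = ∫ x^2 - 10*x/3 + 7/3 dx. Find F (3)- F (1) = 0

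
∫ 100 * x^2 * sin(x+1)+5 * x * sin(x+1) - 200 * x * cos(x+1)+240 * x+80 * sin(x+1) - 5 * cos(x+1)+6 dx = (5*cos(x + 1) - 6)*(-20*x^2 - x - 16) + C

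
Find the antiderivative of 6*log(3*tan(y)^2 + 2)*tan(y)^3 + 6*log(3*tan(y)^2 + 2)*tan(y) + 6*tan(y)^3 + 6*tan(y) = (3*tan(y)^2 + 2)*log(3*tan(y)^2 + 2) + C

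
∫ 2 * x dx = x^2 + C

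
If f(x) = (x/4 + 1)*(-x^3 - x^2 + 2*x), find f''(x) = -3*x^2 - 15*x/2 - 1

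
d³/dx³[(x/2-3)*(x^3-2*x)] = 12*x - 18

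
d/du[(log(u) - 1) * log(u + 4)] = (u*log(u) + u*log(u + 4) - u + 4*log(u + 4))/(u^2 + 4*u)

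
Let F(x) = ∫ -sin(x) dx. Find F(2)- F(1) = -cos(1) + cos(2)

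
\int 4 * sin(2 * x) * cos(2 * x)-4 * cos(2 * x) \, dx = (sin(2*x) - 2)*sin(2*x) + C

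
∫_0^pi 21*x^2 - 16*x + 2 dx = -8*pi^2 + 2*pi + 7*pi^3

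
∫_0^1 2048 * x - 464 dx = 560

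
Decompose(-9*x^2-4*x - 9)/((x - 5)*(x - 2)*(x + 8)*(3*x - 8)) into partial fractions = 2259/(448*(3*x - 8)) + 553/(4160*(x + 8)) - 53/(60*(x - 2)) - 254/(273*(x - 5))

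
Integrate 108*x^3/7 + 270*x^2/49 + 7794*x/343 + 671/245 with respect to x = 27*x^4/7 + 90*x^3/49 + 3897*x^2/343 + 671*x/245 + C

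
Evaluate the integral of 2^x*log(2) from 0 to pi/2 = -1 + 2^(pi/2)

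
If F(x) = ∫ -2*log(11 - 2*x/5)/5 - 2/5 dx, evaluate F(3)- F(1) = -53*log(53/5)/5 + 49*log(49/5)/5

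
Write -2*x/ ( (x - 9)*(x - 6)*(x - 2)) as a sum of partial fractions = -1/(7*(x - 2)) + 1/(x - 6) - 6/(7*(x - 9))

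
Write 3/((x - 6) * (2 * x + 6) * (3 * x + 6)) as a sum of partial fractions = 1/(18*(x + 3)) - 1/(16*(x + 2)) + 1/(144*(x - 6))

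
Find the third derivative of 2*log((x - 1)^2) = 8/(x^3 - 3*x^2 + 3*x - 1)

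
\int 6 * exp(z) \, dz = 6*exp(z) + C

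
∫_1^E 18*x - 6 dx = -4 + (-1 + 3*E)^2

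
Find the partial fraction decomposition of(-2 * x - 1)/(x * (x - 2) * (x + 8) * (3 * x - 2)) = 63/(208*(3*x - 2)) - 3/(416*(x + 8)) - 1/(16*(x - 2)) - 1/(32*x)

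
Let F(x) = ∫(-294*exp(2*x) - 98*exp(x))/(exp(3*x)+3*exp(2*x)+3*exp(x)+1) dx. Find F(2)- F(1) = -2*(3 + 7*exp(2)/(1 + exp(2)))^2 - 14*exp(2)/(1 + exp(2)) + 14*E/(1 + E) + 2*(3 + 7*E/(1 + E))^2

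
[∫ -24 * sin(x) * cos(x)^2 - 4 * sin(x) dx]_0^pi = -24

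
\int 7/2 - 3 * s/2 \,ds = -3*s^2/4 + 7*s/2 + C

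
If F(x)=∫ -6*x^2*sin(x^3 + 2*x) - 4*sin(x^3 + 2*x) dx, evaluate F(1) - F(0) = -2 + 2*cos(3)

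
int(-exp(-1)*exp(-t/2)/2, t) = exp(-t/2 - 1) + C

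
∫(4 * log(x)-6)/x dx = 2*(log(x) - 3)*log(x) + C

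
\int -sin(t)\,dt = cos(t) + C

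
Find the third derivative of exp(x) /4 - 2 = exp(x)/4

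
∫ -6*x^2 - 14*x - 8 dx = -2*x^3 - 7*x^2 - 8*x + C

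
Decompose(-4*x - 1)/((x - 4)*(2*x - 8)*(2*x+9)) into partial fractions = 2/(17*(2*x + 9)) - 1/(17*(x - 4)) - 1/(2*(x - 4)^2)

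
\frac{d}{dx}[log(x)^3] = 3*log(x)^2/x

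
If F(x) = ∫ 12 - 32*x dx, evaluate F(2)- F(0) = -40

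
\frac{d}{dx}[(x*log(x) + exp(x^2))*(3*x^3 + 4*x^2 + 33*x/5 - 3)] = 6*x^4*exp(x^2) + 8*x^3*exp(x^2) + 12*x^3*log(x) + 3*x^3 + 111*x^2*exp(x^2)/5 + 12*x^2*log(x) + 4*x^2 + 2*x*exp(x^2) + 66*x*log(x)/5 + 33*x/5 + 33*exp(x^2)/5 - 3*log(x) - 3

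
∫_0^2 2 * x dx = 4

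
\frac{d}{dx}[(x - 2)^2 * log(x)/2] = (2*x^2*log(x) + x^2 - 4*x*log(x) - 4*x + 4)/(2*x)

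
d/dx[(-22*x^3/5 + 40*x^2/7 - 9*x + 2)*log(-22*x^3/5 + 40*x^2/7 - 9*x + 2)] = -66*x^2*log(-22*x^3/5 + 40*x^2/7 - 9*x + 2)/5 - 66*x^2/5 + 80*x*log(-22*x^3/5 + 40*x^2/7 - 9*x + 2)/7 + 80*x/7 - 9*log(-22*x^3/5 + 40*x^2/7 - 9*x + 2) - 9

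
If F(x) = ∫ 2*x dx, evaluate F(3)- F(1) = 8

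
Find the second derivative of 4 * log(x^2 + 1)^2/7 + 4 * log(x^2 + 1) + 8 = (-16*x^2*log(x^2 + 1) - 24*x^2 + 16*log(x^2 + 1) + 56)/(7*x^4 + 14*x^2 + 7)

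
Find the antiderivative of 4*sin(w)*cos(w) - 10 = -10*w + 2*sin(w)^2 + C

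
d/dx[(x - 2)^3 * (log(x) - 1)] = (3*x^3*log(x) - 2*x^3 - 12*x^2*log(x) + 6*x^2 + 12*x*log(x) - 8)/x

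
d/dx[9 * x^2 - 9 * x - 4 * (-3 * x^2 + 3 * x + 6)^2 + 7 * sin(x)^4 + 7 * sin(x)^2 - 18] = -144*x^3 + 216*x^2 + 234*x + 14*sin(2*x) - 7*sin(4*x)/2 - 153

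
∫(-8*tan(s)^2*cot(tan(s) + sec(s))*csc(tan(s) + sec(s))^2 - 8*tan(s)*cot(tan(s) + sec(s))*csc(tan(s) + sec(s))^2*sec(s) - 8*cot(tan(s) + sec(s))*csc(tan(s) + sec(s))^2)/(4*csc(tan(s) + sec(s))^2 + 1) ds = log(4*csc(tan(s) + sec(s))^2 + 1) + C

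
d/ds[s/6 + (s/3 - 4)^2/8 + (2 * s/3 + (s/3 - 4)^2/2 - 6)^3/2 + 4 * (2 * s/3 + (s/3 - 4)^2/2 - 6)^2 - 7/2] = s^5/1944 - 5*s^4/324 + 19*s^3/81 - 2*s^2 + 313*s/36 - 89/6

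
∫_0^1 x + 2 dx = 5/2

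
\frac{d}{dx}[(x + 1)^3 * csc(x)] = (x + 1)^2*(-x*cos(x)/sin(x) + 3 - cos(x)/sin(x))/sin(x)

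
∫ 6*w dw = 3*w^2 + C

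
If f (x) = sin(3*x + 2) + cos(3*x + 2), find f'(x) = 3*sqrt(2)*cos(3*x + pi/4 + 2)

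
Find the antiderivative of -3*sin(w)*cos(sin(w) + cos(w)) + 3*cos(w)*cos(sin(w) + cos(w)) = 3*sin(sqrt(2)*sin(w + pi/4)) + C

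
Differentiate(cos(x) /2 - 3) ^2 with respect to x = (3 - cos(x)/2)*sin(x)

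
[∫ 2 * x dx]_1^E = -1 + exp(2)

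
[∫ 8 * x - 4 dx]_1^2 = 8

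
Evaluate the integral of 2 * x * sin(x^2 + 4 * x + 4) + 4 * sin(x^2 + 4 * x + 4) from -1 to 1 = cos(1) - cos(9)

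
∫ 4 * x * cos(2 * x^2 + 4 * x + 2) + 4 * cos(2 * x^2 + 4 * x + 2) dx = sin(2*(x + 1)^2) + C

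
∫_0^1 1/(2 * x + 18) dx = -log(3) + log(10)/2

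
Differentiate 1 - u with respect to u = -1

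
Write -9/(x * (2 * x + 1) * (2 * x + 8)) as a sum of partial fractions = 18/(7*(2*x + 1)) - 9/(56*(x + 4)) - 9/(8*x)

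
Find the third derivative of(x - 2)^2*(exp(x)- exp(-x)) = (x^2*exp(2*x) + x^2 + 2*x*exp(2*x) - 10*x - 2*exp(2*x) + 22)*exp(-x)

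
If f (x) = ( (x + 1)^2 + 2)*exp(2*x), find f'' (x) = 4*x^2*exp(2*x) + 16*x*exp(2*x) + 22*exp(2*x)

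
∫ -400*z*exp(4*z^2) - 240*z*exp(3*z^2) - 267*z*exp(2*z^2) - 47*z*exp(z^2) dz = (-200*exp(3*z^2) - 160*exp(2*z^2) - 267*exp(z^2) - 94)*exp(z^2)/4 + C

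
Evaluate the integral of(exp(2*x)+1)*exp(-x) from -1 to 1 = -2*exp(-1) + 2*E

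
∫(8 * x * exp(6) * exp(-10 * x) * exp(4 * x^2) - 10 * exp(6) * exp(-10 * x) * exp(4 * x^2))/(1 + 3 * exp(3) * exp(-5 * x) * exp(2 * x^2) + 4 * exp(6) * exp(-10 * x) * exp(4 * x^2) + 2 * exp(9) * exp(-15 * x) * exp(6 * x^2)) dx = log(1 + exp(4*x^2 - 10*x + 6)/(exp(2*x^2 - 5*x + 3) + 1)^2) + C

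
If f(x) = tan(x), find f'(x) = cos(x)^(-2)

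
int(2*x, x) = x^2 + C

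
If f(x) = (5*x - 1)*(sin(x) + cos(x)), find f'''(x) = 5*x*sin(x) - 5*x*cos(x) - 16*sin(x) - 14*cos(x)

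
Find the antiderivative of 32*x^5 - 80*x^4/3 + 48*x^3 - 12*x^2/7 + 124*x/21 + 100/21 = 16*x^6/3 - 16*x^5/3 + 12*x^4 - 4*x^3/7 + 62*x^2/21 + 100*x/21 + C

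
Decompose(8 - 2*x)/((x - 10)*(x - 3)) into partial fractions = -2/(7*(x - 3)) - 12/(7*(x - 10))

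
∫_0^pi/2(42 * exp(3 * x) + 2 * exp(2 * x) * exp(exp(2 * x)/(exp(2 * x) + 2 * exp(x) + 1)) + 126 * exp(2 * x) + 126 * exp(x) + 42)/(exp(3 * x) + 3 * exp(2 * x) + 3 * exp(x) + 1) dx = -exp(1/4) + exp(exp(pi)/(1 + exp(pi/2))^2) + 21*pi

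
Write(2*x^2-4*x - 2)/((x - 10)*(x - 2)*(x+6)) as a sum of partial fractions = 47/(64*(x + 6)) + 1/(32*(x - 2)) + 79/(64*(x - 10))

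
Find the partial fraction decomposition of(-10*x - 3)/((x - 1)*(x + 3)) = -27/(4*(x + 3)) - 13/(4*(x - 1))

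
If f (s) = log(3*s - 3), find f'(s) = 1/(s - 1)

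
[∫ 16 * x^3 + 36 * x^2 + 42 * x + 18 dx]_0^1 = 55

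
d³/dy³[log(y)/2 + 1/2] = y^(-3)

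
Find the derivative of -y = -1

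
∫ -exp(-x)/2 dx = exp(-x)/2 + C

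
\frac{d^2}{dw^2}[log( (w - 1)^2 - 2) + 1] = (-2*w^2 + 4*w - 6)/(w^4 - 4*w^3 + 2*w^2 + 4*w + 1)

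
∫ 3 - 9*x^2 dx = -3*x^3 + 3*x + C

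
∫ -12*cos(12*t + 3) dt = -sin(12*t + 3) + C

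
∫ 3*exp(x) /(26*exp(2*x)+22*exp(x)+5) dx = -acot((5*exp(x) + 2)/(exp(x) + 1)) + C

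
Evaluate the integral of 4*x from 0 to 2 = 8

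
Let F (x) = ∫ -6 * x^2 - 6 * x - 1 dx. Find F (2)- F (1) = -24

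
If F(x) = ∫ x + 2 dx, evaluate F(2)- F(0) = 6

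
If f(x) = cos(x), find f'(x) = -sin(x)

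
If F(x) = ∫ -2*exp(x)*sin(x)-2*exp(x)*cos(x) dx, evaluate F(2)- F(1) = 2*E*(-E*sin(2) + sin(1))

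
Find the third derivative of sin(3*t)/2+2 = -27*cos(3*t)/2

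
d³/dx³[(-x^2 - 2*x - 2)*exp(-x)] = (x^2 - 4*x + 2)*exp(-x)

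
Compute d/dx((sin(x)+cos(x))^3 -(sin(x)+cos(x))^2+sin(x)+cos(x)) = 3*sqrt(2)*sin(3*x + pi/4)/2 - 2*cos(2*x) + 5*sqrt(2)*cos(x + pi/4)/2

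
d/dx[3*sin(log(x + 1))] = 3*cos(log(x + 1))/(x + 1)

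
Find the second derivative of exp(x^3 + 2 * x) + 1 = 9*x^4*exp(x^3 + 2*x) + 12*x^2*exp(x^3 + 2*x) + 6*x*exp(x^3 + 2*x) + 4*exp(x^3 + 2*x)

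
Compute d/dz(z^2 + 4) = 2*z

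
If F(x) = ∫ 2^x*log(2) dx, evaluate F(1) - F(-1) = 3/2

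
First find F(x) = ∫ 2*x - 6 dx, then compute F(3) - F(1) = -4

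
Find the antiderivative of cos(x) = sin(x) + C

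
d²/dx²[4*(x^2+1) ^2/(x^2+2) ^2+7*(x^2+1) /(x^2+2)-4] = (-90*x^4 - 40*x^2 + 88)/(x^8 + 8*x^6 + 24*x^4 + 32*x^2 + 16)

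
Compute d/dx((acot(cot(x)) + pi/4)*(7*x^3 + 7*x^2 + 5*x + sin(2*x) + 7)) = 7*x^3 + 21*x^2*acot(cot(x)) + 7*x^2 + 21*pi*x^2/4 + 14*x*acot(cot(x)) + 5*x + 7*pi*x/2 + sin(2*x) + 2*cos(2*x)*acot(cot(x)) + pi*cos(2*x)/2 + 5*acot(cot(x)) + 5*pi/4 + 7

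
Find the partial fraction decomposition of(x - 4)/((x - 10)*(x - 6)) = -1/(2*(x - 6)) + 3/(2*(x - 10))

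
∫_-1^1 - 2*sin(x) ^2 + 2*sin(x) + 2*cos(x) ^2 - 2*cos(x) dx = 4*(-1 + cos(1))*sin(1)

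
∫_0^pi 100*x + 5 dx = -15*pi - 2 + 2*(1 + 5*pi)^2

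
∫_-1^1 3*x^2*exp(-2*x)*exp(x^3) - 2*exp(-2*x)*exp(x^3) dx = -E + exp(-1)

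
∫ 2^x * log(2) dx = 2^x + C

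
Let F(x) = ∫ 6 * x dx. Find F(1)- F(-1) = 0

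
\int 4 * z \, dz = 2*z^2 + C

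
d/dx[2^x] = 2^x*log(2)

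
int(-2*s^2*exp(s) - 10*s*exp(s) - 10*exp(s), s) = 2*(-s^2 - 3*s - 2)*exp(s) + C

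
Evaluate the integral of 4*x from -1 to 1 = 0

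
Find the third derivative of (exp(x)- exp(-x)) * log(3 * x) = (x^3*exp(2*x)*log(x) + x^3*exp(2*x)*log(3) + x^3*log(x) + x^3*log(3) + 3*x^2*exp(2*x) - 3*x^2 - 3*x*exp(2*x) - 3*x + 2*exp(2*x) - 2)*exp(-x)/x^3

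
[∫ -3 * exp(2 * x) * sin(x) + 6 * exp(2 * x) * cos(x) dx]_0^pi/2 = -3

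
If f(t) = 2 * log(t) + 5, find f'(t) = 2/t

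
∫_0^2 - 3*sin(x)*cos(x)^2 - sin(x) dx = -2 + cos(2) + cos(2)^3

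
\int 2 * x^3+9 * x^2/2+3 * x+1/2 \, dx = x^4/2 + 3*x^3/2 + 3*x^2/2 + x/2 + C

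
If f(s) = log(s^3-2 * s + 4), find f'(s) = (3*s^2 - 2)/(s^3 - 2*s + 4)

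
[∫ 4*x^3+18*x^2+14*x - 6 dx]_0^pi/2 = -1 + (-1 + pi^2/4 + 3*pi/2)^2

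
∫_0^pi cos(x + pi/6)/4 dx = -1/4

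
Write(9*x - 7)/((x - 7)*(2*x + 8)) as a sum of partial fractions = 43/(22*(x + 4)) + 28/(11*(x - 7))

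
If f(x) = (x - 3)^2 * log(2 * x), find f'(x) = (2*x^2*log(x) + x^2 + 2*x^2*log(2) - 6*x*log(x) - 6*x - 6*x*log(2) + 9)/x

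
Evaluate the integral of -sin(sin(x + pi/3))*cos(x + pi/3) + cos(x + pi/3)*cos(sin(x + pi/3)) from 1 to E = -sin(sin(1 + pi/3)) - cos(sin(1 + pi/3)) + sin(sin(pi/3 + E)) + cos(sin(pi/3 + E))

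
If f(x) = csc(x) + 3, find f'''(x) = (1 - 6/sin(x)^2)*cos(x)/sin(x)^2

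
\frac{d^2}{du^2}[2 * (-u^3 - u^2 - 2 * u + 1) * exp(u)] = -2*u^3*exp(u) - 14*u^2*exp(u) - 24*u*exp(u) - 10*exp(u)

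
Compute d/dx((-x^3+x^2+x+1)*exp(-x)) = (x^3 - 4*x^2 + x)*exp(-x)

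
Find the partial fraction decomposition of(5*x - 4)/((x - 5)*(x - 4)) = -16/(x - 4) + 21/(x - 5)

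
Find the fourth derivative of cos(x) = cos(x)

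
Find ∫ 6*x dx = 3*x^2 + C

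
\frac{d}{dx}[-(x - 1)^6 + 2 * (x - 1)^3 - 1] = -6*x^5 + 30*x^4 - 60*x^3 + 66*x^2 - 42*x + 12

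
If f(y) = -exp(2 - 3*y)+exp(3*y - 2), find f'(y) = (3*exp(6*y - 4) + 3)*exp(2 - 3*y)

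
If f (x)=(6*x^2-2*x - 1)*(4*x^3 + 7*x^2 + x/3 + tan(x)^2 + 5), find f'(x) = 120*x^4 + 136*x^3 + 12*x^2*sin(x)/cos(x)^3 - 48*x^2 - 4*x*sin(x)/cos(x)^3 + 98*x/3 + 12*x/cos(x)^2 - 2*sin(x)/cos(x)^3 - 25/3 - 2/cos(x)^2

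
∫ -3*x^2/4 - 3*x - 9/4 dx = -x^3/4 - 3*x^2/2 - 9*x/4 + C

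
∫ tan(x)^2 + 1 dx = tan(x) + C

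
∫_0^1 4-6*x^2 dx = 2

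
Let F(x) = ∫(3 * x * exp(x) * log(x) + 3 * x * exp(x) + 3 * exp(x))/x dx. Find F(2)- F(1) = -3*E + 3*(log(2) + 1)*exp(2)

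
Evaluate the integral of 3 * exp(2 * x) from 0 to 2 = -3/2 + 3*exp(4)/2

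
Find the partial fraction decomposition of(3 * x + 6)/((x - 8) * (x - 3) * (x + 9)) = -7/(68*(x + 9)) - 1/(4*(x - 3)) + 6/(17*(x - 8))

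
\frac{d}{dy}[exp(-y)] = -exp(-y)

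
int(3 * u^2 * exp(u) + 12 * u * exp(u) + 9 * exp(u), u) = 3*(u + 1)^2*exp(u) + C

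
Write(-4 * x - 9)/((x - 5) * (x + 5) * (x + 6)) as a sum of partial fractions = 15/(11*(x + 6)) - 11/(10*(x + 5)) - 29/(110*(x - 5))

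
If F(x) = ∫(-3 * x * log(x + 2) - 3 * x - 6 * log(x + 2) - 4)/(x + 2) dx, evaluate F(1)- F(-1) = -7*log(3)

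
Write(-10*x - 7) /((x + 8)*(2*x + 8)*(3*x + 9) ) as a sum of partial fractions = 73/(120*(x + 8)) - 11/(8*(x + 4)) + 23/(30*(x + 3))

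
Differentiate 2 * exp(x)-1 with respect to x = 2*exp(x)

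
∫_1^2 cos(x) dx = -sin(1) + sin(2)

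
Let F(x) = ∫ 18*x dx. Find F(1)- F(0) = 9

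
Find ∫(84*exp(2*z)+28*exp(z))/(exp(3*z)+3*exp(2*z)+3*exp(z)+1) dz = (81*exp(2*z) + 78*exp(z) + 25)/(exp(2*z) + 2*exp(z) + 1) + C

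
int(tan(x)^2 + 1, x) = tan(x) + C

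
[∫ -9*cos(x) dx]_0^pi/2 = -9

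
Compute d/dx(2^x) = 2^x*log(2)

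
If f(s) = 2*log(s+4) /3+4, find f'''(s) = 4/(3*s^3 + 36*s^2 + 144*s + 192)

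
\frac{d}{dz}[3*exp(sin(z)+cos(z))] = 3*sqrt(2)*exp(sin(z))*exp(cos(z))*cos(z + pi/4)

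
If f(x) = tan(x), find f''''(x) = 24*tan(x)^5 + 40*tan(x)^3 + 16*tan(x)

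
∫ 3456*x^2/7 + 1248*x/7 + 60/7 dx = 1152*x^3/7 + 624*x^2/7 + 60*x/7 + C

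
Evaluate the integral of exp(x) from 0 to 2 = -1 + exp(2)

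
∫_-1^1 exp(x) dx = E - exp(-1)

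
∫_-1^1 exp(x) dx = E - exp(-1)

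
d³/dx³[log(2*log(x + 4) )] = (2*log(x + 4)^2 + 3*log(x + 4) + 2)/(x^3*log(x + 4)^3 + 12*x^2*log(x + 4)^3 + 48*x*log(x + 4)^3 + 64*log(x + 4)^3)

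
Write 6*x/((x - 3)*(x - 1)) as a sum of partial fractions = -3/(x - 1) + 9/(x - 3)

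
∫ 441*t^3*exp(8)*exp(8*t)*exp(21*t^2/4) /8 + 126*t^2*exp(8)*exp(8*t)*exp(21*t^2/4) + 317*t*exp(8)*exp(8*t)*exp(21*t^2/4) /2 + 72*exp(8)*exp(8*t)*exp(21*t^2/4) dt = (21*t^2 + 32*t + 32)*exp(21*t^2/4 + 8*t + 8)/4 + C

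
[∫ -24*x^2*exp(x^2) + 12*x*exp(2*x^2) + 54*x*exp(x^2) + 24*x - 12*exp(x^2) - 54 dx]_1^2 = -3*exp(4) - 3*(E + 3)^2 + 6 + 3*E + 3*(1 + exp(4))^2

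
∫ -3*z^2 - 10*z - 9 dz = -z^3 - 5*z^2 - 9*z + C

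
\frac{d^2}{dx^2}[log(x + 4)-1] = -1/(x^2 + 8*x + 16)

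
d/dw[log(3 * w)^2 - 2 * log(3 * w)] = (2*log(w) - 2 + 2*log(3))/w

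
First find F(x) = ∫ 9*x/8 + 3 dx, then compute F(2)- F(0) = 33/4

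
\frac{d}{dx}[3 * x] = 3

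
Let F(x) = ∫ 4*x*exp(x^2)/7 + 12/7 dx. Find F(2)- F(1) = -2*E/7 + 12/7 + 2*exp(4)/7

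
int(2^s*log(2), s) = 2^s + C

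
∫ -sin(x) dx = cos(x) + C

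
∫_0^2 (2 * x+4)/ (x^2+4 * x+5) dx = -log(5) + log(17)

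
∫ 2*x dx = x^2 + C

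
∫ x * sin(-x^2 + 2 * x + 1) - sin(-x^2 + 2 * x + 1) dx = cos((x - 1)^2 - 2)/2 + C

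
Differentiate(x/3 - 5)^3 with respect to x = x^2/9 - 10*x/3 + 25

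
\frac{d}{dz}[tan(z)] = cos(z)^(-2)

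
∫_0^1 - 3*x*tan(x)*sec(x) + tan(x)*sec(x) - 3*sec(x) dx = -2/cos(1) - 1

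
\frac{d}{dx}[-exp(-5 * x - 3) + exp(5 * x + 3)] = (5*exp(10*x + 6) + 5)*exp(-5*x - 3)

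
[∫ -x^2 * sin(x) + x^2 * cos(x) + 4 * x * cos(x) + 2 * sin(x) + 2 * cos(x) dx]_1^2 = 8*cos(2) - 3*sin(1) - 3*cos(1) + 8*sin(2)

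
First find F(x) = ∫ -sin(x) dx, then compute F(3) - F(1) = cos(3) - cos(1)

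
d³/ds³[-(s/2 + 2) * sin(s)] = s*cos(s)/2 + 3*sin(s)/2 + 2*cos(s)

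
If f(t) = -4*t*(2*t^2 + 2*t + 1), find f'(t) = -24*t^2 - 16*t - 4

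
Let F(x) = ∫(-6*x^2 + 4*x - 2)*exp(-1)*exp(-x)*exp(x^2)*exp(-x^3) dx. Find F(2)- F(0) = -2*exp(-1) + 2*exp(-7)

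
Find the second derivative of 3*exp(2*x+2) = 12*exp(2*x + 2)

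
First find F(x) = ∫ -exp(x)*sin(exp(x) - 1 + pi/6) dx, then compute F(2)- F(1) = -cos(-1 + pi/6 + E) + cos(-1 + pi/6 + exp(2))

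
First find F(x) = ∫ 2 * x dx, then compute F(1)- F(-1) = 0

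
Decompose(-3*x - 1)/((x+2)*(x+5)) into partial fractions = -14/(3*(x + 5)) + 5/(3*(x + 2))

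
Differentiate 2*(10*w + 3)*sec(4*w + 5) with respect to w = 80*w*tan(4*w + 5)*sec(4*w + 5) + 24*tan(4*w + 5)*sec(4*w + 5) + 20*sec(4*w + 5)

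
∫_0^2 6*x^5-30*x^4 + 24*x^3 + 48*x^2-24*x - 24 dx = 0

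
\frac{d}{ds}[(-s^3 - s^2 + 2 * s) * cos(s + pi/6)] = s^3*sin(s + pi/6) + s^2*sin(s + pi/6) - 3*s^2*cos(s + pi/6) - 2*sqrt(2)*s*sin(s + 5*pi/12) + 2*cos(s + pi/6)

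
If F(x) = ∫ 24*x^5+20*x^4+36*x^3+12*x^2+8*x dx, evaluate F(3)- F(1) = 4736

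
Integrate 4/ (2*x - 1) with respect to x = 2*log(1 - 2*x) + C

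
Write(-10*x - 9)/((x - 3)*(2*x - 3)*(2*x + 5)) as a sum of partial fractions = 4/(11*(2*x + 5)) + 2/(2*x - 3) - 13/(11*(x - 3))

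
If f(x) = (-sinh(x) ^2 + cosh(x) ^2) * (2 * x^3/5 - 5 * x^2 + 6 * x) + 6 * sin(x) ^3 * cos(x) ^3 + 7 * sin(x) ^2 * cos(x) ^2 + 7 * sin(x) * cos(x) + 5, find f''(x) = 12*x/5 + 27*sin(2*x)*cos(2*x)^2 - 36*sin(2*x)*cos(2*x) - 23*sin(2*x) + 18*sin(4*x) + 28*cos(2*x)^2 - 24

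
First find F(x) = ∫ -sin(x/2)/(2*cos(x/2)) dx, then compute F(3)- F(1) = log(cos(3/2)) - log(cos(1/2))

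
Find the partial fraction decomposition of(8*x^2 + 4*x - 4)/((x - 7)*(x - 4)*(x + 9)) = 38/(13*(x + 9)) - 140/(39*(x - 4)) + 26/(3*(x - 7))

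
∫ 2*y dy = y^2 + C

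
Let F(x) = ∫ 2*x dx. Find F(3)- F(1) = 8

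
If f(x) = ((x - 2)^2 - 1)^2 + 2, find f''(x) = 12*x^2 - 48*x + 44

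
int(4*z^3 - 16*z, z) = z^4 - 8*z^2 + C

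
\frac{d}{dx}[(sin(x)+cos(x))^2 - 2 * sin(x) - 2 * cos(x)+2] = 2*cos(2*x) - 2*sqrt(2)*cos(x + pi/4)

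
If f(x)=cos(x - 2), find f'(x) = -sin(x - 2)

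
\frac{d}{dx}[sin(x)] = cos(x)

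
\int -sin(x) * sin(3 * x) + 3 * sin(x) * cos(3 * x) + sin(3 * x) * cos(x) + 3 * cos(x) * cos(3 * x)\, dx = sqrt(2)*sin(3*x)*sin(x + pi/4) + C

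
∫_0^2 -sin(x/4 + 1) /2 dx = -2*cos(1) + 2*cos(3/2)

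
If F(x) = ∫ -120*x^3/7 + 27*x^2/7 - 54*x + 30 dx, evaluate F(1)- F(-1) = 438/7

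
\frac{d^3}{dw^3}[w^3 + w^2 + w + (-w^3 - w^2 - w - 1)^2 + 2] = 120*w^3 + 120*w^2 + 72*w + 30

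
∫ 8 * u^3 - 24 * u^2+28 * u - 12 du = 2*u^4 - 8*u^3 + 14*u^2 - 12*u + C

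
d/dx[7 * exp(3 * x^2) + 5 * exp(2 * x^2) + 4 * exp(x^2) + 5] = 42*x*exp(3*x^2) + 20*x*exp(2*x^2) + 8*x*exp(x^2)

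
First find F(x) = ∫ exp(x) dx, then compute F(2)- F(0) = -1 + exp(2)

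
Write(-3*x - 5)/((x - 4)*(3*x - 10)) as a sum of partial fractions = 45/(2*(3*x - 10)) - 17/(2*(x - 4))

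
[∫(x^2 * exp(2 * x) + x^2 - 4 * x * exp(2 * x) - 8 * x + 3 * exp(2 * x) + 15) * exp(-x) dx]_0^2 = -exp(-2) + exp(2)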